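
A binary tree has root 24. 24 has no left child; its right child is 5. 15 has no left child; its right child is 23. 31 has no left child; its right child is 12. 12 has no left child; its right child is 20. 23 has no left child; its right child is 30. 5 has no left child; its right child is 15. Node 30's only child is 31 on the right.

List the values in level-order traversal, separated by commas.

Level-order visits nodes level by level from the root, left to right within each level.
Level 0: 24
Level 1: 5
Level 2: 15
Level 3: 23
Level 4: 30
Level 5: 31
Level 6: 12
Level 7: 20

24, 5, 15, 23, 30, 31, 12, 20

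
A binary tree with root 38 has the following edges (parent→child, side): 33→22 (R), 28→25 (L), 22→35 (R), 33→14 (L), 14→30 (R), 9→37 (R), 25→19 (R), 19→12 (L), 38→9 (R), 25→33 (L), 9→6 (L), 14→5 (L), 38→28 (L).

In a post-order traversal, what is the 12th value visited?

37

Post-order visits the left subtree, then the right subtree, then the node.
At 38: go left to 28.
  At 28: go left to 25.
    At 25: go left to 33.
      At 33: go left to 14.
        At 14: go left to 5.
          5 is a leaf — visit 5.
        At 14: go right to 30.
          30 is a leaf — visit 30.
        Visit 14.
      At 33: go right to 22.
        At 22: no left child.
        At 22: go right to 35.
          35 is a leaf — visit 35.
        Visit 22.
      Visit 33.
    At 25: go right to 19.
      At 19: go left to 12.
        12 is a leaf — visit 12.
      At 19: no right child.
      Visit 19.
    Visit 25.
  At 28: no right child.
  Visit 28.
At 38: go right to 9.
  At 9: go left to 6.
    6 is a leaf — visit 6.
  At 9: go right to 37.
    37 is a leaf — visit 37.
  Visit 9.
Visit 38.
Full post-order sequence: 5, 30, 14, 35, 22, 33, 12, 19, 25, 28, 6, 37, 9, 38.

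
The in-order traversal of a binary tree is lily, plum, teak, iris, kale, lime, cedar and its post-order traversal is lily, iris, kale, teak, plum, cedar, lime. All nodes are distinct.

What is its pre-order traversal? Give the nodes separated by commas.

The last element of post-order is the root; it splits in-order into left and right subtrees.
Root lime: left subtree has 5 nodes {lily, plum, teak, iris, kale}, right has 1 {cedar}.
  Root plum: left subtree has 1 node {lily}, right has 3 {teak, iris, kale}.
    Root teak: left subtree has 0 nodes { }, right has 2 {iris, kale}.
      Root kale: left subtree has 1 node {iris}, right has 0 { }.

lime, plum, lily, teak, kale, iris, cedar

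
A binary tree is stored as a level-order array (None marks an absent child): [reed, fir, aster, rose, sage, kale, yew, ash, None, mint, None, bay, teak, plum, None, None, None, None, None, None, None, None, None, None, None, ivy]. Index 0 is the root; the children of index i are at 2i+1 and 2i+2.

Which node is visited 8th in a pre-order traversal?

kale

Pre-order visits the node, then its left subtree, then its right subtree.
Visit reed.
At reed: go left to fir.
  Visit fir.
  At fir: go left to rose.
    Visit rose.
    At rose: go left to ash.
      ash is a leaf — visit ash.
    At rose: no right child.
  At fir: go right to sage.
    Visit sage.
    At sage: go left to mint.
      mint is a leaf — visit mint.
    At sage: no right child.
At reed: go right to aster.
  Visit aster.
  At aster: go left to kale.
    Visit kale.
    At kale: go left to bay.
      bay is a leaf — visit bay.
    At kale: go right to teak.
      Visit teak.
      At teak: go left to ivy.
        ivy is a leaf — visit ivy.
      At teak: no right child.
  At aster: go right to yew.
    Visit yew.
    At yew: go left to plum.
      plum is a leaf — visit plum.
    At yew: no right child.
Full pre-order sequence: reed, fir, rose, ash, sage, mint, aster, kale, bay, teak, ivy, yew, plum.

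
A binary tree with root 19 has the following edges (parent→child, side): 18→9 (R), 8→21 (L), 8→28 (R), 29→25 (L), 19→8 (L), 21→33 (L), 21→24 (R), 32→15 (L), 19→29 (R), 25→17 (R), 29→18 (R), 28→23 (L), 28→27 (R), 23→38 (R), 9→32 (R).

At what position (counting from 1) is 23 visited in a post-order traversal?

5

Post-order visits the left subtree, then the right subtree, then the node.
At 19: go left to 8.
  At 8: go left to 21.
    At 21: go left to 33.
      33 is a leaf — visit 33.
    At 21: go right to 24.
      24 is a leaf — visit 24.
    Visit 21.
  At 8: go right to 28.
    At 28: go left to 23.
      At 23: no left child.
      At 23: go right to 38.
        38 is a leaf — visit 38.
      Visit 23.
    At 28: go right to 27.
      27 is a leaf — visit 27.
    Visit 28.
  Visit 8.
At 19: go right to 29.
  At 29: go left to 25.
    At 25: no left child.
    At 25: go right to 17.
      17 is a leaf — visit 17.
    Visit 25.
  At 29: go right to 18.
    At 18: no left child.
    At 18: go right to 9.
      At 9: no left child.
      At 9: go right to 32.
        At 32: go left to 15.
          15 is a leaf — visit 15.
        At 32: no right child.
        Visit 32.
      Visit 9.
    Visit 18.
  Visit 29.
Visit 19.
Full post-order sequence: 33, 24, 21, 38, 23, 27, 28, 8, 17, 25, 15, 32, 9, 18, 29, 19.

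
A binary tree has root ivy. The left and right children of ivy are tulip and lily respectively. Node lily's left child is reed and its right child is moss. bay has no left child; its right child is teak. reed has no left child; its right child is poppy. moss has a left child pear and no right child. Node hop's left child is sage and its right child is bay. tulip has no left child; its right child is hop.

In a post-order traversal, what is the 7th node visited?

Post-order visits the left subtree, then the right subtree, then the node.
At ivy: go left to tulip.
  At tulip: no left child.
  At tulip: go right to hop.
    At hop: go left to sage.
      sage is a leaf — visit sage.
    At hop: go right to bay.
      At bay: no left child.
      At bay: go right to teak.
        teak is a leaf — visit teak.
      Visit bay.
    Visit hop.
  Visit tulip.
At ivy: go right to lily.
  At lily: go left to reed.
    At reed: no left child.
    At reed: go right to poppy.
      poppy is a leaf — visit poppy.
    Visit reed.
  At lily: go right to moss.
    At moss: go left to pear.
      pear is a leaf — visit pear.
    At moss: no right child.
    Visit moss.
  Visit lily.
Visit ivy.
Full post-order sequence: sage, teak, bay, hop, tulip, poppy, reed, pear, moss, lily, ivy.

reed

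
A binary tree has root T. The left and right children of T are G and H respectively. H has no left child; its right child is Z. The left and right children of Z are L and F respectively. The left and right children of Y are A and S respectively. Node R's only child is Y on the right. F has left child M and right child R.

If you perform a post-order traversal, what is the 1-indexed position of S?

Post-order visits the left subtree, then the right subtree, then the node.
At T: go left to G.
  G is a leaf — visit G.
At T: go right to H.
  At H: no left child.
  At H: go right to Z.
    At Z: go left to L.
      L is a leaf — visit L.
    At Z: go right to F.
      At F: go left to M.
        M is a leaf — visit M.
      At F: go right to R.
        At R: no left child.
        At R: go right to Y.
          At Y: go left to A.
            A is a leaf — visit A.
          At Y: go right to S.
            S is a leaf — visit S.
          Visit Y.
        Visit R.
      Visit F.
    Visit Z.
  Visit H.
Visit T.
Full post-order sequence: G, L, M, A, S, Y, R, F, Z, H, T.

5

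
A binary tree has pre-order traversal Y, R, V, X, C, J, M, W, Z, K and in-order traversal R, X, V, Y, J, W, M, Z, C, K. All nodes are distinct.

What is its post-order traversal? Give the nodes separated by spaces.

X V R W Z M J K C Y

The first element of pre-order is the root; it splits in-order into left and right subtrees.
Root Y: left subtree has 3 nodes {R, X, V}, right has 6 {J, W, M, Z, C, K}.
  Root R: left subtree has 0 nodes { }, right has 2 {X, V}.
    Root V: left subtree has 1 node {X}, right has 0 { }.
  Root C: left subtree has 4 nodes {J, W, M, Z}, right has 1 {K}.
    Root J: left subtree has 0 nodes { }, right has 3 {W, M, Z}.
      Root M: left subtree has 1 node {W}, right has 1 {Z}.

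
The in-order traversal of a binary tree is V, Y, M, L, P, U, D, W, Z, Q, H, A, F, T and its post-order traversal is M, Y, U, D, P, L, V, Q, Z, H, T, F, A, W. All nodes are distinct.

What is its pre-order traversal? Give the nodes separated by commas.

W, V, L, Y, M, P, D, U, A, H, Z, Q, F, T

The last element of post-order is the root; it splits in-order into left and right subtrees.
Root W: left subtree has 7 nodes {V, Y, M, L, P, U, D}, right has 6 {Z, Q, H, A, F, T}.
  Root V: left subtree has 0 nodes { }, right has 6 {Y, M, L, P, U, D}.
    Root L: left subtree has 2 nodes {Y, M}, right has 3 {P, U, D}.
      Root Y: left subtree has 0 nodes { }, right has 1 {M}.
      Root P: left subtree has 0 nodes { }, right has 2 {U, D}.
        Root D: left subtree has 1 node {U}, right has 0 { }.
  Root A: left subtree has 3 nodes {Z, Q, H}, right has 2 {F, T}.
    Root H: left subtree has 2 nodes {Z, Q}, right has 0 { }.
      Root Z: left subtree has 0 nodes { }, right has 1 {Q}.
    Root F: left subtree has 0 nodes { }, right has 1 {T}.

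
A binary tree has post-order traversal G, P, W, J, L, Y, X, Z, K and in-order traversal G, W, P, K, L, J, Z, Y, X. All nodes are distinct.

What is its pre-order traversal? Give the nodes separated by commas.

The last element of post-order is the root; it splits in-order into left and right subtrees.
Root K: left subtree has 3 nodes {G, W, P}, right has 5 {L, J, Z, Y, X}.
  Root W: left subtree has 1 node {G}, right has 1 {P}.
  Root Z: left subtree has 2 nodes {L, J}, right has 2 {Y, X}.
    Root L: left subtree has 0 nodes { }, right has 1 {J}.
    Root X: left subtree has 1 node {Y}, right has 0 { }.

K, W, G, P, Z, L, J, X, Y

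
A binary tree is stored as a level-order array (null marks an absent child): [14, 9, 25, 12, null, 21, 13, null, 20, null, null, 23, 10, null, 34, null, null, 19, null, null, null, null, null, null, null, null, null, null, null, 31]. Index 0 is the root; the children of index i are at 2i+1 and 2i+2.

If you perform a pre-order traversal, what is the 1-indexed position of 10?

9

Pre-order visits the node, then its left subtree, then its right subtree.
Visit 14.
At 14: go left to 9.
  Visit 9.
  At 9: go left to 12.
    Visit 12.
    At 12: no left child.
    At 12: go right to 20.
      Visit 20.
      At 20: go left to 19.
        19 is a leaf — visit 19.
      At 20: no right child.
  At 9: no right child.
At 14: go right to 25.
  Visit 25.
  At 25: go left to 21.
    Visit 21.
    At 21: go left to 23.
      23 is a leaf — visit 23.
    At 21: go right to 10.
      10 is a leaf — visit 10.
  At 25: go right to 13.
    Visit 13.
    At 13: no left child.
    At 13: go right to 34.
      Visit 34.
      At 34: go left to 31.
        31 is a leaf — visit 31.
      At 34: no right child.
Full pre-order sequence: 14, 9, 12, 20, 19, 25, 21, 23, 10, 13, 34, 31.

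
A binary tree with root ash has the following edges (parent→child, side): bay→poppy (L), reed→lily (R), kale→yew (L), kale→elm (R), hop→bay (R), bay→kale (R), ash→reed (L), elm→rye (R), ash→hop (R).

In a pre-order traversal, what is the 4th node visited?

hop

Pre-order visits the node, then its left subtree, then its right subtree.
Visit ash.
At ash: go left to reed.
  Visit reed.
  At reed: no left child.
  At reed: go right to lily.
    lily is a leaf — visit lily.
At ash: go right to hop.
  Visit hop.
  At hop: no left child.
  At hop: go right to bay.
    Visit bay.
    At bay: go left to poppy.
      poppy is a leaf — visit poppy.
    At bay: go right to kale.
      Visit kale.
      At kale: go left to yew.
        yew is a leaf — visit yew.
      At kale: go right to elm.
        Visit elm.
        At elm: no left child.
        At elm: go right to rye.
          rye is a leaf — visit rye.
Full pre-order sequence: ash, reed, lily, hop, bay, poppy, kale, yew, elm, rye.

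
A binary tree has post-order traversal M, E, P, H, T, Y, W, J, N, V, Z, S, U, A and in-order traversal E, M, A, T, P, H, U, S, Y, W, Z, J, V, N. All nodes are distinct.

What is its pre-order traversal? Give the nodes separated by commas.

A, E, M, U, T, H, P, S, Z, W, Y, V, J, N

The last element of post-order is the root; it splits in-order into left and right subtrees.
Root A: left subtree has 2 nodes {E, M}, right has 11 {T, P, H, U, S, Y, W, Z, J, V, N}.
  Root E: left subtree has 0 nodes { }, right has 1 {M}.
  Root U: left subtree has 3 nodes {T, P, H}, right has 7 {S, Y, W, Z, J, V, N}.
    Root T: left subtree has 0 nodes { }, right has 2 {P, H}.
      Root H: left subtree has 1 node {P}, right has 0 { }.
    Root S: left subtree has 0 nodes { }, right has 6 {Y, W, Z, J, V, N}.
      Root Z: left subtree has 2 nodes {Y, W}, right has 3 {J, V, N}.
        Root W: left subtree has 1 node {Y}, right has 0 { }.
        Root V: left subtree has 1 node {J}, right has 1 {N}.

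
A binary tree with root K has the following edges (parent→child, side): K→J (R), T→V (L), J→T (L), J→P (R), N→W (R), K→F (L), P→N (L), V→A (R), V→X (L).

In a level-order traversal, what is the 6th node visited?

Level-order visits nodes level by level from the root, left to right within each level.
Level 0: K
Level 1: F, J
Level 2: T, P
Level 3: V, N
Level 4: X, A, W
Full level-order sequence: K, F, J, T, P, V, N, X, A, W.

V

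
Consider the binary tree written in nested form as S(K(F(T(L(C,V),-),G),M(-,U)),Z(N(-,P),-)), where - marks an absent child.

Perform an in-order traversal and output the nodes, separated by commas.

In-order visits the left subtree, then the node, then the right subtree.
At S: go left to K.
  At K: go left to F.
    At F: go left to T.
      At T: go left to L.
        At L: go left to C.
          C is a leaf — visit C.
        Visit L.
        At L: go right to V.
          V is a leaf — visit V.
      Visit T.
      At T: no right child.
    Visit F.
    At F: go right to G.
      G is a leaf — visit G.
  Visit K.
  At K: go right to M.
    At M: no left child.
    Visit M.
    At M: go right to U.
      U is a leaf — visit U.
Visit S.
At S: go right to Z.
  At Z: go left to N.
    At N: no left child.
    Visit N.
    At N: go right to P.
      P is a leaf — visit P.
  Visit Z.
  At Z: no right child.

C, L, V, T, F, G, K, M, U, S, N, P, Z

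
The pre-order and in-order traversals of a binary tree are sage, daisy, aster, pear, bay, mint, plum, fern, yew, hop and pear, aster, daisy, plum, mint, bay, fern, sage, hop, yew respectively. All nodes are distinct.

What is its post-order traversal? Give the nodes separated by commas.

The first element of pre-order is the root; it splits in-order into left and right subtrees.
Root sage: left subtree has 7 nodes {pear, aster, daisy, plum, mint, bay, fern}, right has 2 {hop, yew}.
  Root daisy: left subtree has 2 nodes {pear, aster}, right has 4 {plum, mint, bay, fern}.
    Root aster: left subtree has 1 node {pear}, right has 0 { }.
    Root bay: left subtree has 2 nodes {plum, mint}, right has 1 {fern}.
      Root mint: left subtree has 1 node {plum}, right has 0 { }.
  Root yew: left subtree has 1 node {hop}, right has 0 { }.

pear, aster, plum, mint, fern, bay, daisy, hop, yew, sage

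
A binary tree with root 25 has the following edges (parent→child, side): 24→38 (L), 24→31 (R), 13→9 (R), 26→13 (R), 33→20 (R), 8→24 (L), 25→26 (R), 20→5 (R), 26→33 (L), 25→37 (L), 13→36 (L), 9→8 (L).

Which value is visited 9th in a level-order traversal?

Level-order visits nodes level by level from the root, left to right within each level.
Level 0: 25
Level 1: 37, 26
Level 2: 33, 13
Level 3: 20, 36, 9
Level 4: 5, 8
Level 5: 24
Level 6: 38, 31
Full level-order sequence: 25, 37, 26, 33, 13, 20, 36, 9, 5, 8, 24, 38, 31.

5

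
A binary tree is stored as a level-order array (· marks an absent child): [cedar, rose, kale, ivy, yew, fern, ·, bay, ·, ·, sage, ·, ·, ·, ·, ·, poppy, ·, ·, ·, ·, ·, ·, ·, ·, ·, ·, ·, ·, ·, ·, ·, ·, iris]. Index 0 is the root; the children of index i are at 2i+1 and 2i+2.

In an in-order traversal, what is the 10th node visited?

kale

In-order visits the left subtree, then the node, then the right subtree.
At cedar: go left to rose.
  At rose: go left to ivy.
    At ivy: go left to bay.
      At bay: no left child.
      Visit bay.
      At bay: go right to poppy.
        At poppy: go left to iris.
          iris is a leaf — visit iris.
        Visit poppy.
        At poppy: no right child.
    Visit ivy.
    At ivy: no right child.
  Visit rose.
  At rose: go right to yew.
    At yew: no left child.
    Visit yew.
    At yew: go right to sage.
      sage is a leaf — visit sage.
Visit cedar.
At cedar: go right to kale.
  At kale: go left to fern.
    fern is a leaf — visit fern.
  Visit kale.
  At kale: no right child.
Full in-order sequence: bay, iris, poppy, ivy, rose, yew, sage, cedar, fern, kale.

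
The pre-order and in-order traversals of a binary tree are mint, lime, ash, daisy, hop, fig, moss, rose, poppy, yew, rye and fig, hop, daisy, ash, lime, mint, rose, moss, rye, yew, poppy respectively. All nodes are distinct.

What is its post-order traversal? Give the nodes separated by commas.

The first element of pre-order is the root; it splits in-order into left and right subtrees.
Root mint: left subtree has 5 nodes {fig, hop, daisy, ash, lime}, right has 5 {rose, moss, rye, yew, poppy}.
  Root lime: left subtree has 4 nodes {fig, hop, daisy, ash}, right has 0 { }.
    Root ash: left subtree has 3 nodes {fig, hop, daisy}, right has 0 { }.
      Root daisy: left subtree has 2 nodes {fig, hop}, right has 0 { }.
        Root hop: left subtree has 1 node {fig}, right has 0 { }.
  Root moss: left subtree has 1 node {rose}, right has 3 {rye, yew, poppy}.
    Root poppy: left subtree has 2 nodes {rye, yew}, right has 0 { }.
      Root yew: left subtree has 1 node {rye}, right has 0 { }.

fig, hop, daisy, ash, lime, rose, rye, yew, poppy, moss, mint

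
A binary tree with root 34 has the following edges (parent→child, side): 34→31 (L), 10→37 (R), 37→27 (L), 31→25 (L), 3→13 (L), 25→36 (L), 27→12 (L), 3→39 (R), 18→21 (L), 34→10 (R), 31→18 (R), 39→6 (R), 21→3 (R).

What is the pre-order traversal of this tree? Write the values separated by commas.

34, 31, 25, 36, 18, 21, 3, 13, 39, 6, 10, 37, 27, 12

Pre-order visits the node, then its left subtree, then its right subtree.
Visit 34.
At 34: go left to 31.
  Visit 31.
  At 31: go left to 25.
    Visit 25.
    At 25: go left to 36.
      36 is a leaf — visit 36.
    At 25: no right child.
  At 31: go right to 18.
    Visit 18.
    At 18: go left to 21.
      Visit 21.
      At 21: no left child.
      At 21: go right to 3.
        Visit 3.
        At 3: go left to 13.
          13 is a leaf — visit 13.
        At 3: go right to 39.
          Visit 39.
          At 39: no left child.
          At 39: go right to 6.
            6 is a leaf — visit 6.
    At 18: no right child.
At 34: go right to 10.
  Visit 10.
  At 10: no left child.
  At 10: go right to 37.
    Visit 37.
    At 37: go left to 27.
      Visit 27.
      At 27: go left to 12.
        12 is a leaf — visit 12.
      At 27: no right child.
    At 37: no right child.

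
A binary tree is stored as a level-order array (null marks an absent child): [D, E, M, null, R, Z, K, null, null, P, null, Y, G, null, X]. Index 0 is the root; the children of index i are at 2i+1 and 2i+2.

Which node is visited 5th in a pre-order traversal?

Pre-order visits the node, then its left subtree, then its right subtree.
Visit D.
At D: go left to E.
  Visit E.
  At E: no left child.
  At E: go right to R.
    Visit R.
    At R: go left to P.
      P is a leaf — visit P.
    At R: no right child.
At D: go right to M.
  Visit M.
  At M: go left to Z.
    Visit Z.
    At Z: go left to Y.
      Y is a leaf — visit Y.
    At Z: go right to G.
      G is a leaf — visit G.
  At M: go right to K.
    Visit K.
    At K: no left child.
    At K: go right to X.
      X is a leaf — visit X.
Full pre-order sequence: D, E, R, P, M, Z, Y, G, K, X.

M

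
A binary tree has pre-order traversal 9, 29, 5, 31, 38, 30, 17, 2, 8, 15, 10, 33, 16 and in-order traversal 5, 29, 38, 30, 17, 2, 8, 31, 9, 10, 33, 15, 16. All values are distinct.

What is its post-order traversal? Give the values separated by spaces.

5 8 2 17 30 38 31 29 33 10 16 15 9

The first element of pre-order is the root; it splits in-order into left and right subtrees.
Root 9: left subtree has 8 nodes {5, 29, 38, 30, 17, 2, 8, 31}, right has 4 {10, 33, 15, 16}.
  Root 29: left subtree has 1 node {5}, right has 6 {38, 30, 17, 2, 8, 31}.
    Root 31: left subtree has 5 nodes {38, 30, 17, 2, 8}, right has 0 { }.
      Root 38: left subtree has 0 nodes { }, right has 4 {30, 17, 2, 8}.
        Root 30: left subtree has 0 nodes { }, right has 3 {17, 2, 8}.
          Root 17: left subtree has 0 nodes { }, right has 2 {2, 8}.
            Root 2: left subtree has 0 nodes { }, right has 1 {8}.
  Root 15: left subtree has 2 nodes {10, 33}, right has 1 {16}.
    Root 10: left subtree has 0 nodes { }, right has 1 {33}.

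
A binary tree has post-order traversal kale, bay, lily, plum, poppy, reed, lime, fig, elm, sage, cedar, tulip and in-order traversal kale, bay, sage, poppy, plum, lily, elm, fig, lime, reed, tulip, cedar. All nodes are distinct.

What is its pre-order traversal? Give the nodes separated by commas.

The last element of post-order is the root; it splits in-order into left and right subtrees.
Root tulip: left subtree has 10 nodes {kale, bay, sage, poppy, plum, lily, elm, fig, lime, reed}, right has 1 {cedar}.
  Root sage: left subtree has 2 nodes {kale, bay}, right has 7 {poppy, plum, lily, elm, fig, lime, reed}.
    Root bay: left subtree has 1 node {kale}, right has 0 { }.
    Root elm: left subtree has 3 nodes {poppy, plum, lily}, right has 3 {fig, lime, reed}.
      Root poppy: left subtree has 0 nodes { }, right has 2 {plum, lily}.
        Root plum: left subtree has 0 nodes { }, right has 1 {lily}.
      Root fig: left subtree has 0 nodes { }, right has 2 {lime, reed}.
        Root lime: left subtree has 0 nodes { }, right has 1 {reed}.

tulip, sage, bay, kale, elm, poppy, plum, lily, fig, lime, reed, cedar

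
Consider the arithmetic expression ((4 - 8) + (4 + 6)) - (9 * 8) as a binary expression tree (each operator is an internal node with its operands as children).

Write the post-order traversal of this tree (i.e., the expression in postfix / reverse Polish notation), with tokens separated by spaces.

4 8 - 4 6 + + 9 8 * -

Post-order on an expression tree gives postfix notation: for each operator, emit left operand, right operand, then the operator.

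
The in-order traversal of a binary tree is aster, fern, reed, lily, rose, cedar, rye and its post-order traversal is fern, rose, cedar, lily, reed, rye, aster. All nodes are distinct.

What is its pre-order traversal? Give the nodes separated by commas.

The last element of post-order is the root; it splits in-order into left and right subtrees.
Root aster: left subtree has 0 nodes { }, right has 6 {fern, reed, lily, rose, cedar, rye}.
  Root rye: left subtree has 5 nodes {fern, reed, lily, rose, cedar}, right has 0 { }.
    Root reed: left subtree has 1 node {fern}, right has 3 {lily, rose, cedar}.
      Root lily: left subtree has 0 nodes { }, right has 2 {rose, cedar}.
        Root cedar: left subtree has 1 node {rose}, right has 0 { }.

aster, rye, reed, fern, lily, cedar, rose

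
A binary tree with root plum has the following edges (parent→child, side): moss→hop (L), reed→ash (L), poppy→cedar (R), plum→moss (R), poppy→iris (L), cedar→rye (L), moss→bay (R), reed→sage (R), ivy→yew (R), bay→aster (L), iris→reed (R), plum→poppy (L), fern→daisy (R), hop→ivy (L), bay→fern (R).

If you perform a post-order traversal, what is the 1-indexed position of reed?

Post-order visits the left subtree, then the right subtree, then the node.
At plum: go left to poppy.
  At poppy: go left to iris.
    At iris: no left child.
    At iris: go right to reed.
      At reed: go left to ash.
        ash is a leaf — visit ash.
      At reed: go right to sage.
        sage is a leaf — visit sage.
      Visit reed.
    Visit iris.
  At poppy: go right to cedar.
    At cedar: go left to rye.
      rye is a leaf — visit rye.
    At cedar: no right child.
    Visit cedar.
  Visit poppy.
At plum: go right to moss.
  At moss: go left to hop.
    At hop: go left to ivy.
      At ivy: no left child.
      At ivy: go right to yew.
        yew is a leaf — visit yew.
      Visit ivy.
    At hop: no right child.
    Visit hop.
  At moss: go right to bay.
    At bay: go left to aster.
      aster is a leaf — visit aster.
    At bay: go right to fern.
      At fern: no left child.
      At fern: go right to daisy.
        daisy is a leaf — visit daisy.
      Visit fern.
    Visit bay.
  Visit moss.
Visit plum.
Full post-order sequence: ash, sage, reed, iris, rye, cedar, poppy, yew, ivy, hop, aster, daisy, fern, bay, moss, plum.

3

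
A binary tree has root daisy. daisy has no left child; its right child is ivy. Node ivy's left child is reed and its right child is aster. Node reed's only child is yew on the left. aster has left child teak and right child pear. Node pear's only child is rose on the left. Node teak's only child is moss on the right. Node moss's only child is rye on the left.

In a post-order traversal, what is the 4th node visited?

Post-order visits the left subtree, then the right subtree, then the node.
At daisy: no left child.
At daisy: go right to ivy.
  At ivy: go left to reed.
    At reed: go left to yew.
      yew is a leaf — visit yew.
    At reed: no right child.
    Visit reed.
  At ivy: go right to aster.
    At aster: go left to teak.
      At teak: no left child.
      At teak: go right to moss.
        At moss: go left to rye.
          rye is a leaf — visit rye.
        At moss: no right child.
        Visit moss.
      Visit teak.
    At aster: go right to pear.
      At pear: go left to rose.
        rose is a leaf — visit rose.
      At pear: no right child.
      Visit pear.
    Visit aster.
  Visit ivy.
Visit daisy.
Full post-order sequence: yew, reed, rye, moss, teak, rose, pear, aster, ivy, daisy.

moss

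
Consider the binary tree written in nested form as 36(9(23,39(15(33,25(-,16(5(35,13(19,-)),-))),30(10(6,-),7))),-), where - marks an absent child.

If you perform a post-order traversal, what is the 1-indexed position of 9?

15

Post-order visits the left subtree, then the right subtree, then the node.
At 36: go left to 9.
  At 9: go left to 23.
    23 is a leaf — visit 23.
  At 9: go right to 39.
    At 39: go left to 15.
      At 15: go left to 33.
        33 is a leaf — visit 33.
      At 15: go right to 25.
        At 25: no left child.
        At 25: go right to 16.
          At 16: go left to 5.
            At 5: go left to 35.
              35 is a leaf — visit 35.
            At 5: go right to 13.
              At 13: go left to 19.
                19 is a leaf — visit 19.
              At 13: no right child.
              Visit 13.
            Visit 5.
          At 16: no right child.
          Visit 16.
        Visit 25.
      Visit 15.
    At 39: go right to 30.
      At 30: go left to 10.
        At 10: go left to 6.
          6 is a leaf — visit 6.
        At 10: no right child.
        Visit 10.
      At 30: go right to 7.
        7 is a leaf — visit 7.
      Visit 30.
    Visit 39.
  Visit 9.
At 36: no right child.
Visit 36.
Full post-order sequence: 23, 33, 35, 19, 13, 5, 16, 25, 15, 6, 10, 7, 30, 39, 9, 36.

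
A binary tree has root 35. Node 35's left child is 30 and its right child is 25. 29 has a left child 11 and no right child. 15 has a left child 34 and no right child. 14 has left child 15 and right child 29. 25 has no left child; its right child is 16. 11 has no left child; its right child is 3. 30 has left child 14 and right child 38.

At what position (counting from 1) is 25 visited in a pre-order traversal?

Pre-order visits the node, then its left subtree, then its right subtree.
Visit 35.
At 35: go left to 30.
  Visit 30.
  At 30: go left to 14.
    Visit 14.
    At 14: go left to 15.
      Visit 15.
      At 15: go left to 34.
        34 is a leaf — visit 34.
      At 15: no right child.
    At 14: go right to 29.
      Visit 29.
      At 29: go left to 11.
        Visit 11.
        At 11: no left child.
        At 11: go right to 3.
          3 is a leaf — visit 3.
      At 29: no right child.
  At 30: go right to 38.
    38 is a leaf — visit 38.
At 35: go right to 25.
  Visit 25.
  At 25: no left child.
  At 25: go right to 16.
    16 is a leaf — visit 16.
Full pre-order sequence: 35, 30, 14, 15, 34, 29, 11, 3, 38, 25, 16.

10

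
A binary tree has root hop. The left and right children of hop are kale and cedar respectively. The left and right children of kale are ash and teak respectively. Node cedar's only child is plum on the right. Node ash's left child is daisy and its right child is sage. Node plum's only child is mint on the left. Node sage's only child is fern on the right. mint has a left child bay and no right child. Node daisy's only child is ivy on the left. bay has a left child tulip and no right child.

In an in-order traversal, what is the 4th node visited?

sage

In-order visits the left subtree, then the node, then the right subtree.
At hop: go left to kale.
  At kale: go left to ash.
    At ash: go left to daisy.
      At daisy: go left to ivy.
        ivy is a leaf — visit ivy.
      Visit daisy.
      At daisy: no right child.
    Visit ash.
    At ash: go right to sage.
      At sage: no left child.
      Visit sage.
      At sage: go right to fern.
        fern is a leaf — visit fern.
  Visit kale.
  At kale: go right to teak.
    teak is a leaf — visit teak.
Visit hop.
At hop: go right to cedar.
  At cedar: no left child.
  Visit cedar.
  At cedar: go right to plum.
    At plum: go left to mint.
      At mint: go left to bay.
        At bay: go left to tulip.
          tulip is a leaf — visit tulip.
        Visit bay.
        At bay: no right child.
      Visit mint.
      At mint: no right child.
    Visit plum.
    At plum: no right child.
Full in-order sequence: ivy, daisy, ash, sage, fern, kale, teak, hop, cedar, tulip, bay, mint, plum.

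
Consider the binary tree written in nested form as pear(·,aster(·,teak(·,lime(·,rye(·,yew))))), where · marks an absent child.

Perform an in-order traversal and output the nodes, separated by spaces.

pear aster teak lime rye yew

In-order visits the left subtree, then the node, then the right subtree.
At pear: no left child.
Visit pear.
At pear: go right to aster.
  At aster: no left child.
  Visit aster.
  At aster: go right to teak.
    At teak: no left child.
    Visit teak.
    At teak: go right to lime.
      At lime: no left child.
      Visit lime.
      At lime: go right to rye.
        At rye: no left child.
        Visit rye.
        At rye: go right to yew.
          yew is a leaf — visit yew.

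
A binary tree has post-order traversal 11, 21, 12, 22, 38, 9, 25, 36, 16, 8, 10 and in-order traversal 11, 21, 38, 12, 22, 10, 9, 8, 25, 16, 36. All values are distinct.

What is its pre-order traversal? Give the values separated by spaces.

The last element of post-order is the root; it splits in-order into left and right subtrees.
Root 10: left subtree has 5 nodes {11, 21, 38, 12, 22}, right has 5 {9, 8, 25, 16, 36}.
  Root 38: left subtree has 2 nodes {11, 21}, right has 2 {12, 22}.
    Root 21: left subtree has 1 node {11}, right has 0 { }.
    Root 22: left subtree has 1 node {12}, right has 0 { }.
  Root 8: left subtree has 1 node {9}, right has 3 {25, 16, 36}.
    Root 16: left subtree has 1 node {25}, right has 1 {36}.

10 38 21 11 22 12 8 9 16 25 36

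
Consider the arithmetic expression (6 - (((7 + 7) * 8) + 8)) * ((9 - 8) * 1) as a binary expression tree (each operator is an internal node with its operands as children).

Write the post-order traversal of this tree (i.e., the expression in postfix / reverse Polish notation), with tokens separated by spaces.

6 7 7 + 8 * 8 + - 9 8 - 1 * *

Post-order on an expression tree gives postfix notation: for each operator, emit left operand, right operand, then the operator.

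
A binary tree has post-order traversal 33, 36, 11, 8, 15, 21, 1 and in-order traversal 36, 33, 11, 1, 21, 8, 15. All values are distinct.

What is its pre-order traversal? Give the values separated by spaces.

1 11 36 33 21 15 8

The last element of post-order is the root; it splits in-order into left and right subtrees.
Root 1: left subtree has 3 nodes {36, 33, 11}, right has 3 {21, 8, 15}.
  Root 11: left subtree has 2 nodes {36, 33}, right has 0 { }.
    Root 36: left subtree has 0 nodes { }, right has 1 {33}.
  Root 21: left subtree has 0 nodes { }, right has 2 {8, 15}.
    Root 15: left subtree has 1 node {8}, right has 0 { }.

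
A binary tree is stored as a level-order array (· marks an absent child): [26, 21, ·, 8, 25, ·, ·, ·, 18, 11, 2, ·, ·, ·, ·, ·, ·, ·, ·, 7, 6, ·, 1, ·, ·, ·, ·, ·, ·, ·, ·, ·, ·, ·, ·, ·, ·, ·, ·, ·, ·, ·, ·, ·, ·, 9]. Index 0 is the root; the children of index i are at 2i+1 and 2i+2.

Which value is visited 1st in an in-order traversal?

In-order visits the left subtree, then the node, then the right subtree.
At 26: go left to 21.
  At 21: go left to 8.
    At 8: no left child.
    Visit 8.
    At 8: go right to 18.
      18 is a leaf — visit 18.
  Visit 21.
  At 21: go right to 25.
    At 25: go left to 11.
      At 11: go left to 7.
        7 is a leaf — visit 7.
      Visit 11.
      At 11: go right to 6.
        6 is a leaf — visit 6.
    Visit 25.
    At 25: go right to 2.
      At 2: no left child.
      Visit 2.
      At 2: go right to 1.
        At 1: go left to 9.
          9 is a leaf — visit 9.
        Visit 1.
        At 1: no right child.
Visit 26.
At 26: no right child.
Full in-order sequence: 8, 18, 21, 7, 11, 6, 25, 2, 9, 1, 26.

8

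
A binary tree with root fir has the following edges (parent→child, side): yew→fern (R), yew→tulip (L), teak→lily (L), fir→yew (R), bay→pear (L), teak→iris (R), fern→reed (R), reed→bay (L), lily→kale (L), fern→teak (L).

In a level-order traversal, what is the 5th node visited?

Level-order visits nodes level by level from the root, left to right within each level.
Level 0: fir
Level 1: yew
Level 2: tulip, fern
Level 3: teak, reed
Level 4: lily, iris, bay
Level 5: kale, pear
Full level-order sequence: fir, yew, tulip, fern, teak, reed, lily, iris, bay, kale, pear.

teak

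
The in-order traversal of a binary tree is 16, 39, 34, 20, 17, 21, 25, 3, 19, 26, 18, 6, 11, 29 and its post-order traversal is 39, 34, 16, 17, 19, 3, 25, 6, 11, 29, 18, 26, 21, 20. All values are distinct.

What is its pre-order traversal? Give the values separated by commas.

20, 16, 34, 39, 21, 17, 26, 25, 3, 19, 18, 29, 11, 6

The last element of post-order is the root; it splits in-order into left and right subtrees.
Root 20: left subtree has 3 nodes {16, 39, 34}, right has 10 {17, 21, 25, 3, 19, 26, 18, 6, 11, 29}.
  Root 16: left subtree has 0 nodes { }, right has 2 {39, 34}.
    Root 34: left subtree has 1 node {39}, right has 0 { }.
  Root 21: left subtree has 1 node {17}, right has 8 {25, 3, 19, 26, 18, 6, 11, 29}.
    Root 26: left subtree has 3 nodes {25, 3, 19}, right has 4 {18, 6, 11, 29}.
      Root 25: left subtree has 0 nodes { }, right has 2 {3, 19}.
        Root 3: left subtree has 0 nodes { }, right has 1 {19}.
      Root 18: left subtree has 0 nodes { }, right has 3 {6, 11, 29}.
        Root 29: left subtree has 2 nodes {6, 11}, right has 0 { }.
          Root 11: left subtree has 1 node {6}, right has 0 { }.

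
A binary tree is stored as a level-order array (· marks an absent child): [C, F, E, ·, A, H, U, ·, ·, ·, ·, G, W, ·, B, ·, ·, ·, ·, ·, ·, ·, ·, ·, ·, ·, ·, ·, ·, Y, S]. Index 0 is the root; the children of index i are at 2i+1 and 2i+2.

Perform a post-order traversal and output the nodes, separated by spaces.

Post-order visits the left subtree, then the right subtree, then the node.
At C: go left to F.
  At F: no left child.
  At F: go right to A.
    A is a leaf — visit A.
  Visit F.
At C: go right to E.
  At E: go left to H.
    At H: go left to G.
      G is a leaf — visit G.
    At H: go right to W.
      W is a leaf — visit W.
    Visit H.
  At E: go right to U.
    At U: no left child.
    At U: go right to B.
      At B: go left to Y.
        Y is a leaf — visit Y.
      At B: go right to S.
        S is a leaf — visit S.
      Visit B.
    Visit U.
  Visit E.
Visit C.

A F G W H Y S B U E C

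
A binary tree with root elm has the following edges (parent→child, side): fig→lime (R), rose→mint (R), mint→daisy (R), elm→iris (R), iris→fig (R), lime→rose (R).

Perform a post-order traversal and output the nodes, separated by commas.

Post-order visits the left subtree, then the right subtree, then the node.
At elm: no left child.
At elm: go right to iris.
  At iris: no left child.
  At iris: go right to fig.
    At fig: no left child.
    At fig: go right to lime.
      At lime: no left child.
      At lime: go right to rose.
        At rose: no left child.
        At rose: go right to mint.
          At mint: no left child.
          At mint: go right to daisy.
            daisy is a leaf — visit daisy.
          Visit mint.
        Visit rose.
      Visit lime.
    Visit fig.
  Visit iris.
Visit elm.

daisy, mint, rose, lime, fig, iris, elm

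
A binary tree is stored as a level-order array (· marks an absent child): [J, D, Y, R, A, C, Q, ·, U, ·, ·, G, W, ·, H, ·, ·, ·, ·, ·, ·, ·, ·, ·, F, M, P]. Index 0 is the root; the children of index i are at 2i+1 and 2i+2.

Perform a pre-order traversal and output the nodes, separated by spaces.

Pre-order visits the node, then its left subtree, then its right subtree.
Visit J.
At J: go left to D.
  Visit D.
  At D: go left to R.
    Visit R.
    At R: no left child.
    At R: go right to U.
      U is a leaf — visit U.
  At D: go right to A.
    A is a leaf — visit A.
At J: go right to Y.
  Visit Y.
  At Y: go left to C.
    Visit C.
    At C: go left to G.
      Visit G.
      At G: no left child.
      At G: go right to F.
        F is a leaf — visit F.
    At C: go right to W.
      Visit W.
      At W: go left to M.
        M is a leaf — visit M.
      At W: go right to P.
        P is a leaf — visit P.
  At Y: go right to Q.
    Visit Q.
    At Q: no left child.
    At Q: go right to H.
      H is a leaf — visit H.

J D R U A Y C G F W M P Q H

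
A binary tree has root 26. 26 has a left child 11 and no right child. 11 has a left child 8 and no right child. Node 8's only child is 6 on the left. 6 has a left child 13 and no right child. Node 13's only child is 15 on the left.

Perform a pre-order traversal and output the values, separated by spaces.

Pre-order visits the node, then its left subtree, then its right subtree.
Visit 26.
At 26: go left to 11.
  Visit 11.
  At 11: go left to 8.
    Visit 8.
    At 8: go left to 6.
      Visit 6.
      At 6: go left to 13.
        Visit 13.
        At 13: go left to 15.
          15 is a leaf — visit 15.
        At 13: no right child.
      At 6: no right child.
    At 8: no right child.
  At 11: no right child.
At 26: no right child.

26 11 8 6 13 15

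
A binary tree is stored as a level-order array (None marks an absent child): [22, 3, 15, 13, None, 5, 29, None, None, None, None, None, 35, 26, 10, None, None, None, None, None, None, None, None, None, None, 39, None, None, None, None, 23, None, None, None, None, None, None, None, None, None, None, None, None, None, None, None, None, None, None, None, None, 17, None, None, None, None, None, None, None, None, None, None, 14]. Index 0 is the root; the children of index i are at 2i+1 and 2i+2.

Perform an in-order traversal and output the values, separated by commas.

13, 3, 22, 5, 17, 39, 35, 15, 26, 29, 10, 23, 14

In-order visits the left subtree, then the node, then the right subtree.
At 22: go left to 3.
  At 3: go left to 13.
    13 is a leaf — visit 13.
  Visit 3.
  At 3: no right child.
Visit 22.
At 22: go right to 15.
  At 15: go left to 5.
    At 5: no left child.
    Visit 5.
    At 5: go right to 35.
      At 35: go left to 39.
        At 39: go left to 17.
          17 is a leaf — visit 17.
        Visit 39.
        At 39: no right child.
      Visit 35.
      At 35: no right child.
  Visit 15.
  At 15: go right to 29.
    At 29: go left to 26.
      26 is a leaf — visit 26.
    Visit 29.
    At 29: go right to 10.
      At 10: no left child.
      Visit 10.
      At 10: go right to 23.
        At 23: no left child.
        Visit 23.
        At 23: go right to 14.
          14 is a leaf — visit 14.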